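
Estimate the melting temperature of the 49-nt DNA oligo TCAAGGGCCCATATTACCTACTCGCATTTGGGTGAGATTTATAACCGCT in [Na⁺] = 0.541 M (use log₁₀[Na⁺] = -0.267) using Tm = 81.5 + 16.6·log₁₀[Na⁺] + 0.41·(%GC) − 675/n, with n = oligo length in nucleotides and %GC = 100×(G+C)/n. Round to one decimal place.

81.7°C

Length n = 49. Counting bases: G=10, T=15, A=12, C=12
G+C = 22, so %GC = 22/49 × 100 = 44.898%
Salt term: 16.6 × (-0.267) = -4.432
GC term: 0.41 × 44.898 = 18.408; length term: −675/49 = −13.776
Tm = 81.5 + (-4.432) + 18.408 − 13.776 = 81.7 → 81.7°C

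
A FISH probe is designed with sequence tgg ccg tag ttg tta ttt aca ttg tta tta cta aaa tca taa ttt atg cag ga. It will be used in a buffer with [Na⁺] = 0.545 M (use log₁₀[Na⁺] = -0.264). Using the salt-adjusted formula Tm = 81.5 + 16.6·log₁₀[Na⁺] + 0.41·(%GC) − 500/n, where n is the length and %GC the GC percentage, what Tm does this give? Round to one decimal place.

Length n = 53. Scanning the sequence gives C=6, T=22, G=9, A=16.
G+C = 15, so %GC = 15/53 × 100 = 28.302%
Salt term: 16.6 × (-0.264) = -4.382
GC term: 0.41 × 28.302 = 11.604; length term: −500/53 = −9.434
Tm = 81.5 + (-4.382) + 11.604 − 9.434 = 79.288 → 79.3°C

79.3°C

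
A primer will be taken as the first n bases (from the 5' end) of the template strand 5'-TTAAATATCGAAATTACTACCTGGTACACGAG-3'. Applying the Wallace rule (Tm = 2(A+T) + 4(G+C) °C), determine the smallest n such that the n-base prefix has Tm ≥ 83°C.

n = 32

First 31 bases: TTAAATATCGAAATTACTACCTGGTACACGA → Tm = 82°C (< 83°C)
First 32 bases: TTAAATATCGAAATTACTACCTGGTACACGAG → Tm = 86°C (≥ 83°C)
Since every base adds ≥2°C, Tm only increases with n, so the threshold is first crossed at n = 32.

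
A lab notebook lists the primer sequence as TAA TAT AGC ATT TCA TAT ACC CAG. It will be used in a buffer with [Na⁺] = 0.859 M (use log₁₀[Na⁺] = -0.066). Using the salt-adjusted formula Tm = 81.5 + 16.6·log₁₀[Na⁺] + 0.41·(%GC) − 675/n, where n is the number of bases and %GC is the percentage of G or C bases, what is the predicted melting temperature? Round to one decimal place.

64.2°C

Length n = 24. Scanning the sequence gives T=8, G=2, C=5, A=9.
G+C = 7, so %GC = 7/24 × 100 = 29.167%
Salt term: 16.6 × (-0.066) = -1.096
GC term: 0.41 × 29.167 = 11.958; length term: −675/24 = −28.125
Tm = 81.5 + (-1.096) + 11.958 − 28.125 = 64.237 → 64.2°C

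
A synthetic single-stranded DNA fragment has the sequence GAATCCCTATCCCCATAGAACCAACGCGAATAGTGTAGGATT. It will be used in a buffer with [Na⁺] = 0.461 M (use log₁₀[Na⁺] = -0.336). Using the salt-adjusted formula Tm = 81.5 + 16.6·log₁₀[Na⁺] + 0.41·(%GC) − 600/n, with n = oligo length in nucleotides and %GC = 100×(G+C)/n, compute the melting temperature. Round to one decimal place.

80.2°C

Length n = 42. Base counts: C=11, G=8, T=9, A=14
G+C = 19, so %GC = 19/42 × 100 = 45.238%
Salt term: 16.6 × (-0.336) = -5.578
GC term: 0.41 × 45.238 = 18.548; length term: −600/42 = −14.286
Tm = 81.5 + (-5.578) + 18.548 − 14.286 = 80.184 → 80.2°C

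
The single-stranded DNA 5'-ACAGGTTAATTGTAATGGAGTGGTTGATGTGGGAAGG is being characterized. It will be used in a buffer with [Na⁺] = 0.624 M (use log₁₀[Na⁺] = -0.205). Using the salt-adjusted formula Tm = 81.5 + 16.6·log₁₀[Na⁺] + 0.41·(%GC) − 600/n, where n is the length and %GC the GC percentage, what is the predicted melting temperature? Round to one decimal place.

79.6°C

Length n = 37. Base counts: A=10, G=15, C=1, T=11
G+C = 16, so %GC = 16/37 × 100 = 43.243%
Salt term: 16.6 × (-0.205) = -3.403
GC term: 0.41 × 43.243 = 17.73; length term: −600/37 = −16.216
Tm = 81.5 + (-3.403) + 17.73 − 16.216 = 79.611 → 79.6°C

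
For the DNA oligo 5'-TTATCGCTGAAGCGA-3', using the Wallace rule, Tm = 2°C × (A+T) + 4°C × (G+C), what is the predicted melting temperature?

44°C

Scanning the sequence gives A=4, G=4, C=3, T=4.
AT pairs contribute 8, GC pairs contribute 7.
Tm = 2×8 + 4×7 = 44°C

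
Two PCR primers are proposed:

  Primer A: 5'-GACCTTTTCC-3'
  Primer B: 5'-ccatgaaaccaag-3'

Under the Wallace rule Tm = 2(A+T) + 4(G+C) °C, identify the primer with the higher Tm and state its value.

Primer A: A+T=5, G+C=5 → Tm = 2(5)+4(5) = 30°C
Primer B: A+T=7, G+C=6 → Tm = 2(7)+4(6) = 38°C
30°C vs 38°C → primer B is higher.

Primer B, 38°C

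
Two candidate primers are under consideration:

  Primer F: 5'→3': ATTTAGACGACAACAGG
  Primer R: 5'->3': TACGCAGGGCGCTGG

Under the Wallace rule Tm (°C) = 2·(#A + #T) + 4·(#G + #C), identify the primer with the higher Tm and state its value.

Primer R, 52°C

Primer F: A+T=10, G+C=7 → Tm = 2(10)+4(7) = 48°C
Primer R: A+T=4, G+C=11 → Tm = 2(4)+4(11) = 52°C
48°C vs 52°C → primer R is higher.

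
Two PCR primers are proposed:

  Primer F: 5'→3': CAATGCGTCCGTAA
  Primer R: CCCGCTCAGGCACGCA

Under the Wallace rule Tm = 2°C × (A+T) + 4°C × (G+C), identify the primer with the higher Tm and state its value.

Primer F: A+T=7, G+C=7 → Tm = 2(7)+4(7) = 42°C
Primer R: A+T=4, G+C=12 → Tm = 2(4)+4(12) = 56°C
42°C vs 56°C → primer R is higher.

Primer R, 56°C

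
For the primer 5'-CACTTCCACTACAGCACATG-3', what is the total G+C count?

10

A=6, G=2, T=4, C=8
Total G or C: 2 + 8 = 10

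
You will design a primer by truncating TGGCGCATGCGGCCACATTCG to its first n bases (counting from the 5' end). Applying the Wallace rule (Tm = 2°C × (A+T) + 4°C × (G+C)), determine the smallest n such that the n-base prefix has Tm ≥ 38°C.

n = 11

First 10 bases: TGGCGCATGC → Tm = 34°C (< 38°C)
First 11 bases: TGGCGCATGCG → Tm = 38°C (≥ 38°C)
Since every base adds ≥2°C, Tm only increases with n, so the threshold is first crossed at n = 11.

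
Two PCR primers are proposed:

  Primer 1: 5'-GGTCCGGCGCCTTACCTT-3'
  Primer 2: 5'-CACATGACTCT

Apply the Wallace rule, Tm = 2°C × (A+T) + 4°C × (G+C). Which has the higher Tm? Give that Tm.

Primer 1: A+T=6, G+C=12 → Tm = 2(6)+4(12) = 60°C
Primer 2: A+T=6, G+C=5 → Tm = 2(6)+4(5) = 32°C
60°C vs 32°C → primer 1 is higher.

Primer 1, 60°C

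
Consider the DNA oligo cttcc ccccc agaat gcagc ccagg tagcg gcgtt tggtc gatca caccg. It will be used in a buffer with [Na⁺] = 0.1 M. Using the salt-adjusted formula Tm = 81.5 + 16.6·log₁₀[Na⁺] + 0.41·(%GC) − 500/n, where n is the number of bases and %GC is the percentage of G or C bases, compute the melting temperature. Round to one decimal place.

81.1°C

Length n = 50. Base counts: G=13, T=9, C=19, A=9
G+C = 32, so %GC = 32/50 × 100 = 64%
Salt term: 16.6 × (-1) = -16.6
GC term: 0.41 × 64 = 26.24; length term: −500/50 = −10
Tm = 81.5 + (-16.6) + 26.24 − 10 = 81.14 → 81.1°C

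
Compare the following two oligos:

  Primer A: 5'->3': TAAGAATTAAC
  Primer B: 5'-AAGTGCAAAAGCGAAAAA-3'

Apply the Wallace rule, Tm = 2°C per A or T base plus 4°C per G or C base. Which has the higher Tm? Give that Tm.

Primer B, 48°C

Primer A: A+T=9, G+C=2 → Tm = 2(9)+4(2) = 26°C
Primer B: A+T=12, G+C=6 → Tm = 2(12)+4(6) = 48°C
26°C vs 48°C → primer B is higher.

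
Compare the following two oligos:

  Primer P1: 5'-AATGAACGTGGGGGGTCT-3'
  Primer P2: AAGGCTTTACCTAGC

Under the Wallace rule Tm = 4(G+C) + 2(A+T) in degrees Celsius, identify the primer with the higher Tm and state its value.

Primer P1, 56°C

Primer P1: A+T=8, G+C=10 → Tm = 2(8)+4(10) = 56°C
Primer P2: A+T=8, G+C=7 → Tm = 2(8)+4(7) = 44°C
56°C vs 44°C → primer P1 is higher.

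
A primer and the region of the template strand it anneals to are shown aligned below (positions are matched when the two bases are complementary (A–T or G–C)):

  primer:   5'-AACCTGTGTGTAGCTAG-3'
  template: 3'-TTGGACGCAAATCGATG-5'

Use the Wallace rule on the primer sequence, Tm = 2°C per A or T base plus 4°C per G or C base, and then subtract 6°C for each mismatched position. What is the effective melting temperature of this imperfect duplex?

Primer base counts: A=4, T=5, G=5, C=3 → A+T=9, G+C=8
Perfect-match Tm = 2(9) + 4(8) = 18 + 32 = 50°C
Mismatches (positions where the bases are not complementary): 3 (at positions 7, 10, 17)
Effective Tm = 50 − 3×6 = 50 − 18 = 32°C

32°C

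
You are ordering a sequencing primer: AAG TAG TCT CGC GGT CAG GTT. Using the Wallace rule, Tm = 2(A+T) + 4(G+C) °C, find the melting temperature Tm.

Counting bases: C=4, G=7, A=4, T=6
So N_AT = 10 and N_GC = 11.
Tm = 2×10 + 4×11 = 64°C

64°C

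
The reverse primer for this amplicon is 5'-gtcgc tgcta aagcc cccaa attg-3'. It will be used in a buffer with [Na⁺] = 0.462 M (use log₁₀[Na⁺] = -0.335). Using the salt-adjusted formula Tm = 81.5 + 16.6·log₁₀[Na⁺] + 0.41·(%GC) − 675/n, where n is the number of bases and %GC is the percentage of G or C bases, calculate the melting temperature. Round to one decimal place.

70.0°C

Length n = 24. Scanning the sequence gives G=5, C=8, T=5, A=6.
G+C = 13, so %GC = 13/24 × 100 = 54.167%
Salt term: 16.6 × (-0.335) = -5.561
GC term: 0.41 × 54.167 = 22.208; length term: −675/24 = −28.125
Tm = 81.5 + (-5.561) + 22.208 − 28.125 = 70.022 → 70.0°C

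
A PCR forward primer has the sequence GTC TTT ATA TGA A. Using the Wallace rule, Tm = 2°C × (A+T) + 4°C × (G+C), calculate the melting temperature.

32°C

C=1, A=4, T=6, G=2
AT pairs contribute 10, GC pairs contribute 3.
Tm = 4·3 + 2·10 = 12 + 20 = 32°C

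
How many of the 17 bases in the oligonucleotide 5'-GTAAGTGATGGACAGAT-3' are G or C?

7

Scanning the sequence gives C=1, G=6, T=4, A=6.
Total G or C: 6 + 1 = 7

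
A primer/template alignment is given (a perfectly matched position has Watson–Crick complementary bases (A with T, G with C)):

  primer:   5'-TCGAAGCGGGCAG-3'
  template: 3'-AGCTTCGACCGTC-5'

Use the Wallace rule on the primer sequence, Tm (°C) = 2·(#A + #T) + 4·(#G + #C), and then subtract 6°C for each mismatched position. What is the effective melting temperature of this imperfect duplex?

38°C

Primer base counts: A=3, T=1, G=6, C=3 → A+T=4, G+C=9
Perfect-match Tm = 2(4) + 4(9) = 8 + 36 = 44°C
Mismatches (positions where the bases are not complementary): 1 (at position 8)
Effective Tm = 44 − 1×6 = 44 − 6 = 38°C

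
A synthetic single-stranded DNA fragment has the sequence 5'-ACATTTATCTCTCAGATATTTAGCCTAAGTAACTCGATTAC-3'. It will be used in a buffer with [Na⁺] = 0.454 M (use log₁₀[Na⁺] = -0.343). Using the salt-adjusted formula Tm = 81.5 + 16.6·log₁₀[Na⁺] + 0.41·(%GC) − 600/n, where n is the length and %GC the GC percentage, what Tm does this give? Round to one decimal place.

74.2°C

Length n = 41. A=13, C=9, T=15, G=4
G+C = 13, so %GC = 13/41 × 100 = 31.707%
Salt term: 16.6 × (-0.343) = -5.694
GC term: 0.41 × 31.707 = 13; length term: −600/41 = −14.634
Tm = 81.5 + (-5.694) + 13 − 14.634 = 74.172 → 74.2°C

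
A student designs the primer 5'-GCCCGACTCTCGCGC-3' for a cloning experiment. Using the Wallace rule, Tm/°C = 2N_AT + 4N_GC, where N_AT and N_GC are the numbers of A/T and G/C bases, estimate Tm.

Counting bases: T=2, G=4, C=8, A=1
A+T = 3, G+C = 12
Tm = 4·12 + 2·3 = 48 + 6 = 54°C

54°C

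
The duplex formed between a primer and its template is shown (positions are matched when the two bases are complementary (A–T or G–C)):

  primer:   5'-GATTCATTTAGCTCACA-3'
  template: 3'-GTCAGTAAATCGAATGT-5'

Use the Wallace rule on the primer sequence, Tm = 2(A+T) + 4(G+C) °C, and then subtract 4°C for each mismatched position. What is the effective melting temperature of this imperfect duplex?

Primer base counts: A=5, T=6, G=2, C=4 → A+T=11, G+C=6
Perfect-match Tm = 2(11) + 4(6) = 22 + 24 = 46°C
Mismatches (positions where the bases are not complementary): 3 (at positions 1, 3, 14)
Effective Tm = 46 − 3×4 = 46 − 12 = 34°C

34°C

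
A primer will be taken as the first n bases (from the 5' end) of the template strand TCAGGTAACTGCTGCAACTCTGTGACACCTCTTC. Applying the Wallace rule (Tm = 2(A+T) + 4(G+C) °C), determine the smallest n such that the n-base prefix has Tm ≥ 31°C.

n = 11

First 10 bases: TCAGGTAACT → Tm = 28°C (< 31°C)
First 11 bases: TCAGGTAACTG → Tm = 32°C (≥ 31°C)
Since every base adds ≥2°C, Tm only increases with n, so the threshold is first crossed at n = 11.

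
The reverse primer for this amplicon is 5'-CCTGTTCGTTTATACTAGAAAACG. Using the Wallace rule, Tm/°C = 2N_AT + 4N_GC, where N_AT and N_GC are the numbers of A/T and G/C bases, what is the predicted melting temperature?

66°C

Scanning the sequence gives T=8, C=5, A=7, G=4.
AT pairs contribute 15, GC pairs contribute 9.
Tm = 2(15) + 4(9) = 30 + 36 = 66°C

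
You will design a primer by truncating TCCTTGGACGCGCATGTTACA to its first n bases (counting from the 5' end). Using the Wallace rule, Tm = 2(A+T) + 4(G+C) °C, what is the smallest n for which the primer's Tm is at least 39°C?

n = 12

First 11 bases: TCCTTGGACGC → Tm = 36°C (< 39°C)
First 12 bases: TCCTTGGACGCG → Tm = 40°C (≥ 39°C)
Since every base adds ≥2°C, Tm only increases with n, so the threshold is first crossed at n = 12.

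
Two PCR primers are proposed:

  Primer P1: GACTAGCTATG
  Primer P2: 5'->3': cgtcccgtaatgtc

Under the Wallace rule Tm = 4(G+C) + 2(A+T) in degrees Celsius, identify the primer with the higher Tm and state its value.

Primer P2, 44°C

Primer P1: A+T=6, G+C=5 → Tm = 2(6)+4(5) = 32°C
Primer P2: A+T=6, G+C=8 → Tm = 2(6)+4(8) = 44°C
32°C vs 44°C → primer P2 is higher.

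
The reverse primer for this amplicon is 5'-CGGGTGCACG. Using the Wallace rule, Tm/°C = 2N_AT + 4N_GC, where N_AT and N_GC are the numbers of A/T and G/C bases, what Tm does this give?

36°C

C=3, A=1, G=5, T=1
AT pairs contribute 2, GC pairs contribute 8.
Tm = 2×2 + 4×8 = 36°C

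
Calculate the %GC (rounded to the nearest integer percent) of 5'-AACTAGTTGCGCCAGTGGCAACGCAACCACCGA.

58%

Counting bases: C=11, G=8, T=4, A=10
G+C = 8 + 11 = 19 out of 33 bases
%GC = 19/33 × 100 = 57.58% ≈ 58%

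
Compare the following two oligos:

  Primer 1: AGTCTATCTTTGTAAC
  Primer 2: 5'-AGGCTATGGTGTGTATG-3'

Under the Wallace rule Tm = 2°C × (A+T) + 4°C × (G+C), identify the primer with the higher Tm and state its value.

Primer 1: A+T=11, G+C=5 → Tm = 2(11)+4(5) = 42°C
Primer 2: A+T=9, G+C=8 → Tm = 2(9)+4(8) = 50°C
42°C vs 50°C → primer 2 is higher.

Primer 2, 50°C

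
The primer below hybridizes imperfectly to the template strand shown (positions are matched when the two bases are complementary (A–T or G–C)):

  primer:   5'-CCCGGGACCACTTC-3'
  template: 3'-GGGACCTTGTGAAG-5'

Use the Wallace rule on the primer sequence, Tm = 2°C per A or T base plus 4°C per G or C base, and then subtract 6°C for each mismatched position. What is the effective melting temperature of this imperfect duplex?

36°C

Primer base counts: A=2, T=2, G=3, C=7 → A+T=4, G+C=10
Perfect-match Tm = 2(4) + 4(10) = 8 + 40 = 48°C
Mismatches (positions where the bases are not complementary): 2 (at positions 4, 8)
Effective Tm = 48 − 2×6 = 48 − 12 = 36°C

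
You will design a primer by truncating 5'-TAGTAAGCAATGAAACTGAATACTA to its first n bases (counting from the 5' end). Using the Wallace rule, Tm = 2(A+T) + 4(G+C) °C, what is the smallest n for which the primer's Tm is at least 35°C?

First 13 bases: TAGTAAGCAATGA → Tm = 34°C (< 35°C)
First 14 bases: TAGTAAGCAATGAA → Tm = 36°C (≥ 35°C)
Since every base adds ≥2°C, Tm only increases with n, so the threshold is first crossed at n = 14.

n = 14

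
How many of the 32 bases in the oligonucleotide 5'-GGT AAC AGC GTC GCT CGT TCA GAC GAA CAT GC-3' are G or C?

18

Counting bases: G=9, C=9, T=6, A=8
G+C = 9 + 9 = 18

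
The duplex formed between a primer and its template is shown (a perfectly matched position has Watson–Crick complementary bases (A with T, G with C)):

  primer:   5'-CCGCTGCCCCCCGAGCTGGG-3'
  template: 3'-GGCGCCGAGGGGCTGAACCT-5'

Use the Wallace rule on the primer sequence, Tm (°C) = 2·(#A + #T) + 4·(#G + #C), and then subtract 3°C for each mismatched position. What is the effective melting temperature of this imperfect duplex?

Primer base counts: A=1, T=2, G=7, C=10 → A+T=3, G+C=17
Perfect-match Tm = 2(3) + 4(17) = 6 + 68 = 74°C
Mismatches (positions where the bases are not complementary): 5 (at positions 5, 8, 15, 16, 20)
Effective Tm = 74 − 5×3 = 74 − 15 = 59°C

59°C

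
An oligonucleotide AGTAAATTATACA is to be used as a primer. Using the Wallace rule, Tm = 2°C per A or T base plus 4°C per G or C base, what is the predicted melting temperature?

Base counts: C=1, A=7, G=1, T=4
A+T = 11, G+C = 2
Tm = 2×11 + 4×2 = 30°C

30°C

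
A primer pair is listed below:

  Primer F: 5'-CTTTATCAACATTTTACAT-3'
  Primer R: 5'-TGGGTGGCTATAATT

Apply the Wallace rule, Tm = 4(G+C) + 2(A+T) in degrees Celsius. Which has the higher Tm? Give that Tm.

Primer F, 46°C

Primer F: A+T=15, G+C=4 → Tm = 2(15)+4(4) = 46°C
Primer R: A+T=9, G+C=6 → Tm = 2(9)+4(6) = 42°C
46°C vs 42°C → primer F is higher.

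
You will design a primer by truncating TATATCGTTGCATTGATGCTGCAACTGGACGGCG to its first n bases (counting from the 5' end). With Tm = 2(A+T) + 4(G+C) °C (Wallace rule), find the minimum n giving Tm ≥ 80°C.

n = 28

First 27 bases: TATATCGTTGCATTGATGCTGCAACTG → Tm = 76°C (< 80°C)
First 28 bases: TATATCGTTGCATTGATGCTGCAACTGG → Tm = 80°C (≥ 80°C)
Since every base adds ≥2°C, Tm only increases with n, so the threshold is first crossed at n = 28.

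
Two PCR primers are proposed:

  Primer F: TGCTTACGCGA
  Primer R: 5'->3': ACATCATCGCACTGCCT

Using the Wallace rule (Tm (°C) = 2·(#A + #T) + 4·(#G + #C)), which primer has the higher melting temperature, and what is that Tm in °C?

Primer F: A+T=5, G+C=6 → Tm = 2(5)+4(6) = 34°C
Primer R: A+T=8, G+C=9 → Tm = 2(8)+4(9) = 52°C
34°C vs 52°C → primer R is higher.

Primer R, 52°C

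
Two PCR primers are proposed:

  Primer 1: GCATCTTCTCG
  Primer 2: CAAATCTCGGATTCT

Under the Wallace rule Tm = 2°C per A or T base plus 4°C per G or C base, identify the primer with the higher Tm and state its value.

Primer 1: A+T=5, G+C=6 → Tm = 2(5)+4(6) = 34°C
Primer 2: A+T=9, G+C=6 → Tm = 2(9)+4(6) = 42°C
34°C vs 42°C → primer 2 is higher.

Primer 2, 42°C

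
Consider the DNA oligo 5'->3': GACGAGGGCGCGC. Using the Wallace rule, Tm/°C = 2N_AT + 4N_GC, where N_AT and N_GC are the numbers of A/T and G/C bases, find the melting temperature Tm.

Scanning the sequence gives G=7, T=0, C=4, A=2.
A+T = 2, G+C = 11
Tm = 4·11 + 2·2 = 44 + 4 = 48°C

48°C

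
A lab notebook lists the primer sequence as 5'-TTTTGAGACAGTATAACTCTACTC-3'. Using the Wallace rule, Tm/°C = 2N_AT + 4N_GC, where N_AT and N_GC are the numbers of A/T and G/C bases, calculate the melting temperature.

64°C

A=7, C=5, G=3, T=9
AT pairs contribute 16, GC pairs contribute 8.
Tm = 2(16) + 4(8) = 32 + 32 = 64°C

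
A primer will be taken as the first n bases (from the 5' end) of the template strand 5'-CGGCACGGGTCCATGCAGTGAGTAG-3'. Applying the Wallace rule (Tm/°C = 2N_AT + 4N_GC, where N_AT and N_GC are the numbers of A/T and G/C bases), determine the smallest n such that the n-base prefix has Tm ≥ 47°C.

First 13 bases: CGGCACGGGTCCA → Tm = 46°C (< 47°C)
First 14 bases: CGGCACGGGTCCAT → Tm = 48°C (≥ 47°C)
Since every base adds ≥2°C, Tm only increases with n, so the threshold is first crossed at n = 14.

n = 14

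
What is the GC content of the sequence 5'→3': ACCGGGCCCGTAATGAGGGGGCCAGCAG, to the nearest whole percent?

71%

Base counts: G=12, A=6, C=8, T=2
G+C = 12 + 8 = 20 out of 28 bases
%GC = 20/28 × 100 = 71.43% ≈ 71%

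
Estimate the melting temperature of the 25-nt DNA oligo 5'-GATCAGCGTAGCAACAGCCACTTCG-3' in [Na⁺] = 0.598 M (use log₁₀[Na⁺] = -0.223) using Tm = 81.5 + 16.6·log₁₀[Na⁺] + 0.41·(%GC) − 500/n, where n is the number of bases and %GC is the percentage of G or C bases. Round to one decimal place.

Length n = 25. Counting bases: C=8, T=4, A=7, G=6
G+C = 14, so %GC = 14/25 × 100 = 56%
Salt term: 16.6 × (-0.223) = -3.702
GC term: 0.41 × 56 = 22.96; length term: −500/25 = −20
Tm = 81.5 + (-3.702) + 22.96 − 20 = 80.758 → 80.8°C

80.8°C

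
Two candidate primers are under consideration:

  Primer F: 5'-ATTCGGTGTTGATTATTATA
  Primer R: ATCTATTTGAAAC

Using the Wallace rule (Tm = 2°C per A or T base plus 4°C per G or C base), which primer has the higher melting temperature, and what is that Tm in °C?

Primer F, 50°C

Primer F: A+T=15, G+C=5 → Tm = 2(15)+4(5) = 50°C
Primer R: A+T=10, G+C=3 → Tm = 2(10)+4(3) = 32°C
50°C vs 32°C → primer F is higher.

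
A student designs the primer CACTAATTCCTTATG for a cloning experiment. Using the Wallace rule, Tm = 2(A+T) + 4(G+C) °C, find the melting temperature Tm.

Base counts: C=4, T=6, A=4, G=1
A+T = 10, G+C = 5
Tm = 4·5 + 2·10 = 20 + 20 = 40°C

40°C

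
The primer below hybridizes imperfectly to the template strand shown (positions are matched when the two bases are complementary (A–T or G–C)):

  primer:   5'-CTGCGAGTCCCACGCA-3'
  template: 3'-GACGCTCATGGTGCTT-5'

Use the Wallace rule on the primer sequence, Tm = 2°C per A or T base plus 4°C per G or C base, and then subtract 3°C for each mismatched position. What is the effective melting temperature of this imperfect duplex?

Primer base counts: A=3, T=2, G=4, C=7 → A+T=5, G+C=11
Perfect-match Tm = 2(5) + 4(11) = 10 + 44 = 54°C
Mismatches (positions where the bases are not complementary): 2 (at positions 9, 15)
Effective Tm = 54 − 2×3 = 54 − 6 = 48°C

48°C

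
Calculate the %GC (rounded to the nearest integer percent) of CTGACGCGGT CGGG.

79%

Counting bases: C=4, G=7, T=2, A=1
G+C = 7 + 4 = 11 out of 14 bases
%GC = 11/14 × 100 = 78.57% ≈ 79%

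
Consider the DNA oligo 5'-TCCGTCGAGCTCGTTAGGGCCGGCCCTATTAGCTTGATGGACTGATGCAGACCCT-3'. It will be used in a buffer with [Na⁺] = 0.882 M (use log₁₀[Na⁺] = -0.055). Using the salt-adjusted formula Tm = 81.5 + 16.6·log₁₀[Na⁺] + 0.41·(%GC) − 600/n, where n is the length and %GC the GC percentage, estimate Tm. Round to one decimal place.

93.5°C

Length n = 55. Base counts: G=16, T=14, C=16, A=9
G+C = 32, so %GC = 32/55 × 100 = 58.182%
Salt term: 16.6 × (-0.055) = -0.913
GC term: 0.41 × 58.182 = 23.855; length term: −600/55 = −10.909
Tm = 81.5 + (-0.913) + 23.855 − 10.909 = 93.533 → 93.5°C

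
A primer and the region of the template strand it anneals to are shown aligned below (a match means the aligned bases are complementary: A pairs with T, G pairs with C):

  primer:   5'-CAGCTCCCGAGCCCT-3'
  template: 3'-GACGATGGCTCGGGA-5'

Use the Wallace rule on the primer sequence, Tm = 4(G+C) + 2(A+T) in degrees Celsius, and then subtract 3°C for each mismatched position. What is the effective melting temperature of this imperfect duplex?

46°C

Primer base counts: A=2, T=2, G=3, C=8 → A+T=4, G+C=11
Perfect-match Tm = 2(4) + 4(11) = 8 + 44 = 52°C
Mismatches (positions where the bases are not complementary): 2 (at positions 2, 6)
Effective Tm = 52 − 2×3 = 52 − 6 = 46°C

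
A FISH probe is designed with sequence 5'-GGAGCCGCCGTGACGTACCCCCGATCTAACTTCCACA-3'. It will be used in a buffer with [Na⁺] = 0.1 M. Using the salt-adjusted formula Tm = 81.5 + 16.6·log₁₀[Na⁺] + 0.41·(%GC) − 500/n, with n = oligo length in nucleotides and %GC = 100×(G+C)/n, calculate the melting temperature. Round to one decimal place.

Length n = 37. Base counts: A=8, G=8, C=15, T=6
G+C = 23, so %GC = 23/37 × 100 = 62.162%
Salt term: 16.6 × (-1) = -16.6
GC term: 0.41 × 62.162 = 25.486; length term: −500/37 = −13.514
Tm = 81.5 + (-16.6) + 25.486 − 13.514 = 76.872 → 76.9°C

76.9°C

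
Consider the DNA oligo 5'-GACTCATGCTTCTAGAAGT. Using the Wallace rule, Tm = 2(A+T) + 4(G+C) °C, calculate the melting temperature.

54°C

Scanning the sequence gives C=4, T=6, A=5, G=4.
So N_AT = 11 and N_GC = 8.
Tm = 4·8 + 2·11 = 32 + 22 = 54°C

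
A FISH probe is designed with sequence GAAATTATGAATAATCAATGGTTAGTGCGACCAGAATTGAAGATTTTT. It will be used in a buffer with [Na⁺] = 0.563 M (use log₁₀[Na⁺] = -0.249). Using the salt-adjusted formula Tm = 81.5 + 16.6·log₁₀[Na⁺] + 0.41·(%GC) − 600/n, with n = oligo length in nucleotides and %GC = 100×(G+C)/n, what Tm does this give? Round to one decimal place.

Length n = 48. Counting bases: C=4, T=16, G=10, A=18
G+C = 14, so %GC = 14/48 × 100 = 29.167%
Salt term: 16.6 × (-0.249) = -4.133
GC term: 0.41 × 29.167 = 11.958; length term: −600/48 = −12.5
Tm = 81.5 + (-4.133) + 11.958 − 12.5 = 76.825 → 76.8°C

76.8°C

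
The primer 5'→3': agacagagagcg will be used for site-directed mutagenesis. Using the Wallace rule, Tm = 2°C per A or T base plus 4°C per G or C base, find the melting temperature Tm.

38°C

Counting bases: A=5, T=0, G=5, C=2
A+T = 5, G+C = 7
Tm = 2(5) + 4(7) = 10 + 28 = 38°C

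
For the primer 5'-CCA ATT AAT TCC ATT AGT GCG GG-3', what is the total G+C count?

10

Scanning the sequence gives G=5, A=6, C=5, T=7.
Total G or C: 5 + 5 = 10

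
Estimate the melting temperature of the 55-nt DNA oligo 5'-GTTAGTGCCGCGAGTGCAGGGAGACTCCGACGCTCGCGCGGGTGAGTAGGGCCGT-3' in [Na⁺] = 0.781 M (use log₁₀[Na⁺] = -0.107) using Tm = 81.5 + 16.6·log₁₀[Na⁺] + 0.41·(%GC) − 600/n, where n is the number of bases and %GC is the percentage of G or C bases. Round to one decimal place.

97.1°C

Length n = 55. C=14, A=8, G=24, T=9
G+C = 38, so %GC = 38/55 × 100 = 69.091%
Salt term: 16.6 × (-0.107) = -1.776
GC term: 0.41 × 69.091 = 28.327; length term: −600/55 = −10.909
Tm = 81.5 + (-1.776) + 28.327 − 10.909 = 97.142 → 97.1°C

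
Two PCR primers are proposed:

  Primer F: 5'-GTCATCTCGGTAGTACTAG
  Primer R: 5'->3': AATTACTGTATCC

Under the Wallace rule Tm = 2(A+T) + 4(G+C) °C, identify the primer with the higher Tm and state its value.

Primer F, 56°C

Primer F: A+T=10, G+C=9 → Tm = 2(10)+4(9) = 56°C
Primer R: A+T=9, G+C=4 → Tm = 2(9)+4(4) = 34°C
56°C vs 34°C → primer F is higher.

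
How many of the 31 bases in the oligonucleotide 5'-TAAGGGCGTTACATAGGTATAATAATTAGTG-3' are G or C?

G=8, T=10, A=11, C=2
G+C = 8 + 2 = 10

10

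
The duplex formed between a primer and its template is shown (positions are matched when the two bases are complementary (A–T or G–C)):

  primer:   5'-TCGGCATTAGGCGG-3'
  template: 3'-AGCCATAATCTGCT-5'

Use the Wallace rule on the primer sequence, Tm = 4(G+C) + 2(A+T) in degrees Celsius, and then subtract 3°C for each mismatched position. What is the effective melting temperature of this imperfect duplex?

Primer base counts: A=2, T=3, G=6, C=3 → A+T=5, G+C=9
Perfect-match Tm = 2(5) + 4(9) = 10 + 36 = 46°C
Mismatches (positions where the bases are not complementary): 3 (at positions 5, 11, 14)
Effective Tm = 46 − 3×3 = 46 − 9 = 37°C

37°C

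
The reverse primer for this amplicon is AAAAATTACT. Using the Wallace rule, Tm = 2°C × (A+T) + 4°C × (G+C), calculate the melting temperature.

Counting bases: G=0, T=3, C=1, A=6
A+T = 9, G+C = 1
Tm = 2×9 + 4×1 = 22°C

22°C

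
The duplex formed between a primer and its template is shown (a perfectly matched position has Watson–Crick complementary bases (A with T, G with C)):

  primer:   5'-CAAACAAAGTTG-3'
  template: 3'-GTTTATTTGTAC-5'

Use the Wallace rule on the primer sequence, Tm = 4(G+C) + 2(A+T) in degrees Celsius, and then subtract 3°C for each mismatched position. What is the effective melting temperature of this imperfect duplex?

Primer base counts: A=6, T=2, G=2, C=2 → A+T=8, G+C=4
Perfect-match Tm = 2(8) + 4(4) = 16 + 16 = 32°C
Mismatches (positions where the bases are not complementary): 3 (at positions 5, 9, 10)
Effective Tm = 32 − 3×3 = 32 − 9 = 23°C

23°C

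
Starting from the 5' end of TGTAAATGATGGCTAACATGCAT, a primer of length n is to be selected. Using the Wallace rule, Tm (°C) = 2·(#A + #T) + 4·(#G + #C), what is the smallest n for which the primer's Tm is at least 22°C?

n = 9

First 8 bases: TGTAAATG → Tm = 20°C (< 22°C)
First 9 bases: TGTAAATGA → Tm = 22°C (≥ 22°C)
Since every base adds ≥2°C, Tm only increases with n, so the threshold is first crossed at n = 9.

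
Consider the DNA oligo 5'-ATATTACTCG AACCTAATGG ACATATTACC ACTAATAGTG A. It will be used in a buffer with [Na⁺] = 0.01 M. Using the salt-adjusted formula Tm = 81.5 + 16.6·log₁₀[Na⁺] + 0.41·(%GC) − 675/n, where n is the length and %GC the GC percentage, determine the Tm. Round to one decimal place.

44.8°C

Length n = 41. Counting bases: A=16, G=5, T=12, C=8
G+C = 13, so %GC = 13/41 × 100 = 31.707%
Salt term: 16.6 × (-2) = -33.2
GC term: 0.41 × 31.707 = 13; length term: −675/41 = −16.463
Tm = 81.5 + (-33.2) + 13 − 16.463 = 44.837 → 44.8°C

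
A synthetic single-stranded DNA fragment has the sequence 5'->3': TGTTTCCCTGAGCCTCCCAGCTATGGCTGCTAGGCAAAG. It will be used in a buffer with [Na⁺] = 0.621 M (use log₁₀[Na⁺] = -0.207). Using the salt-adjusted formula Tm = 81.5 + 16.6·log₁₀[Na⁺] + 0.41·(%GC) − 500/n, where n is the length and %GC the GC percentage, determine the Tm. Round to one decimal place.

88.4°C

Length n = 39. Counting bases: C=12, T=10, G=10, A=7
G+C = 22, so %GC = 22/39 × 100 = 56.41%
Salt term: 16.6 × (-0.207) = -3.436
GC term: 0.41 × 56.41 = 23.128; length term: −500/39 = −12.821
Tm = 81.5 + (-3.436) + 23.128 − 12.821 = 88.371 → 88.4°C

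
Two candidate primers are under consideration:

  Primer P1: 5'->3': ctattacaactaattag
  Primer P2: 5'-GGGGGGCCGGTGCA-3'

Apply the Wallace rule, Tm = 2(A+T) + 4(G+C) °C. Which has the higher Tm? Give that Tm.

Primer P2, 52°C

Primer P1: A+T=13, G+C=4 → Tm = 2(13)+4(4) = 42°C
Primer P2: A+T=2, G+C=12 → Tm = 2(2)+4(12) = 52°C
42°C vs 52°C → primer P2 is higher.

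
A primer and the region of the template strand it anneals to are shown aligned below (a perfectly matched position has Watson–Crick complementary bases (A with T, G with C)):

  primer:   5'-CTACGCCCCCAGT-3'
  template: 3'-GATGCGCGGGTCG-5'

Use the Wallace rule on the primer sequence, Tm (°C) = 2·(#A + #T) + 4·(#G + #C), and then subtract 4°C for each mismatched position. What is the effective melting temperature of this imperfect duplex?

Primer base counts: A=2, T=2, G=2, C=7 → A+T=4, G+C=9
Perfect-match Tm = 2(4) + 4(9) = 8 + 36 = 44°C
Mismatches (positions where the bases are not complementary): 2 (at positions 7, 13)
Effective Tm = 44 − 2×4 = 44 − 8 = 36°C

36°C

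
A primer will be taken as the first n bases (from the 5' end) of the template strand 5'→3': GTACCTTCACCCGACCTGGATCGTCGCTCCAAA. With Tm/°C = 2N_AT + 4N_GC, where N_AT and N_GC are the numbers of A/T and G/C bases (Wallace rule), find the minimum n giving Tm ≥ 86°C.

n = 27

First 26 bases: GTACCTTCACCCGACCTGGATCGTCG → Tm = 84°C (< 86°C)
First 27 bases: GTACCTTCACCCGACCTGGATCGTCGC → Tm = 88°C (≥ 86°C)
Each additional base adds 2°C (A/T) or 4°C (G/C), so Tm is non-decreasing in n; n = 27 is the first length to reach 86°C.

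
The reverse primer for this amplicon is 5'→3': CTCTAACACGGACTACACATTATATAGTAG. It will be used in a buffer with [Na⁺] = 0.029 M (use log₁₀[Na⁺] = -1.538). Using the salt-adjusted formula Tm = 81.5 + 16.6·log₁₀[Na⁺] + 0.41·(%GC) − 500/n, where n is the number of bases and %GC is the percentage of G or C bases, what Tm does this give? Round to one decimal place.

54.3°C

Length n = 30. Scanning the sequence gives A=11, C=7, T=8, G=4.
G+C = 11, so %GC = 11/30 × 100 = 36.667%
Salt term: 16.6 × (-1.538) = -25.531
GC term: 0.41 × 36.667 = 15.033; length term: −500/30 = −16.667
Tm = 81.5 + (-25.531) + 15.033 − 16.667 = 54.335 → 54.3°C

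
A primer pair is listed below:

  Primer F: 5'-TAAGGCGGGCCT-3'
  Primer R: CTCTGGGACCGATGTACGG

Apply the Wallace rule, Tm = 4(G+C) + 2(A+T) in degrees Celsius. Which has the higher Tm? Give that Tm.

Primer R, 62°C

Primer F: A+T=4, G+C=8 → Tm = 2(4)+4(8) = 40°C
Primer R: A+T=7, G+C=12 → Tm = 2(7)+4(12) = 62°C
40°C vs 62°C → primer R is higher.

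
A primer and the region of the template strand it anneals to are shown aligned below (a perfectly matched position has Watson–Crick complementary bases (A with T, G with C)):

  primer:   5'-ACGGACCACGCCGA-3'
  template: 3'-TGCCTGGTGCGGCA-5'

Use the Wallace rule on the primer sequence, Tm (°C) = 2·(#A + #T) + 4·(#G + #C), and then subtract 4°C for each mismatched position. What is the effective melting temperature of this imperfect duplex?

44°C

Primer base counts: A=4, T=0, G=4, C=6 → A+T=4, G+C=10
Perfect-match Tm = 2(4) + 4(10) = 8 + 40 = 48°C
Mismatches (positions where the bases are not complementary): 1 (at position 14)
Effective Tm = 48 − 1×4 = 48 − 4 = 44°C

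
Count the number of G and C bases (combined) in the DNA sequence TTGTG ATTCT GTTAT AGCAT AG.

Counting bases: T=10, A=5, G=5, C=2
Total G or C: 5 + 2 = 7

7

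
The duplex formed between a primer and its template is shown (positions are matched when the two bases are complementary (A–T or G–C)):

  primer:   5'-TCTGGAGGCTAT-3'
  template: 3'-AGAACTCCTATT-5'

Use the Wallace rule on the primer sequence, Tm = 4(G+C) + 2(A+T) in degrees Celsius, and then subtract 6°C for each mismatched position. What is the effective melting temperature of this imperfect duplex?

Primer base counts: A=2, T=4, G=4, C=2 → A+T=6, G+C=6
Perfect-match Tm = 2(6) + 4(6) = 12 + 24 = 36°C
Mismatches (positions where the bases are not complementary): 3 (at positions 4, 9, 12)
Effective Tm = 36 − 3×6 = 36 − 18 = 18°C

18°C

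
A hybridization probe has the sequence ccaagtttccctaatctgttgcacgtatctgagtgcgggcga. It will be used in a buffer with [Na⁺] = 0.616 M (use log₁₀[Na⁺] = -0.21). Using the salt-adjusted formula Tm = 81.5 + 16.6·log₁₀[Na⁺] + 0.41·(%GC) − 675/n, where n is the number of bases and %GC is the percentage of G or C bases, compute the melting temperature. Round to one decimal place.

83.4°C

Length n = 42. Counting bases: C=11, G=11, T=12, A=8
G+C = 22, so %GC = 22/42 × 100 = 52.381%
Salt term: 16.6 × (-0.21) = -3.486
GC term: 0.41 × 52.381 = 21.476; length term: −675/42 = −16.071
Tm = 81.5 + (-3.486) + 21.476 − 16.071 = 83.419 → 83.4°C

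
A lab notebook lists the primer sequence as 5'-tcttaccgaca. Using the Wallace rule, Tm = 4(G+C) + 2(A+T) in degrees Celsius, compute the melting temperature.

G=1, C=4, T=3, A=3
A+T = 6, G+C = 5
Tm = 2(6) + 4(5) = 12 + 20 = 32°C

32°C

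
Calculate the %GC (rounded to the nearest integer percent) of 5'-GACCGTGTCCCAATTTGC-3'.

Base counts: T=5, A=3, C=6, G=4
G+C = 4 + 6 = 10 out of 18 bases
%GC = 10/18 × 100 = 55.56% ≈ 56%

56%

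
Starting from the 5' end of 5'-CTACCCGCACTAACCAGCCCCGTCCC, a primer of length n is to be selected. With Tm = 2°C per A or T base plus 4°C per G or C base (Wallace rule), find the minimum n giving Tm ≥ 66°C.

First 19 bases: CTACCCGCACTAACCAGCC → Tm = 62°C (< 66°C)
First 20 bases: CTACCCGCACTAACCAGCCC → Tm = 66°C (≥ 66°C)
Since every base adds ≥2°C, Tm only increases with n, so the threshold is first crossed at n = 20.

n = 20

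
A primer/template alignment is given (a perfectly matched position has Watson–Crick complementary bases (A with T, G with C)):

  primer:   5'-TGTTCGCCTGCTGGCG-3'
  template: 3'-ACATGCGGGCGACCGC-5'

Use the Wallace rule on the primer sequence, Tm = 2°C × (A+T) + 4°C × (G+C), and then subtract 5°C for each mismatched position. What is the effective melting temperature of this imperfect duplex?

44°C

Primer base counts: A=0, T=5, G=6, C=5 → A+T=5, G+C=11
Perfect-match Tm = 2(5) + 4(11) = 10 + 44 = 54°C
Mismatches (positions where the bases are not complementary): 2 (at positions 4, 9)
Effective Tm = 54 − 2×5 = 54 − 10 = 44°C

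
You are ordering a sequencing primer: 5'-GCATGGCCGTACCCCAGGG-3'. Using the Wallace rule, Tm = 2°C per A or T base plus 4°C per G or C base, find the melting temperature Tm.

66°C

Counting bases: T=2, A=3, C=7, G=7
So N_AT = 5 and N_GC = 14.
Tm = 4·14 + 2·5 = 56 + 10 = 66°C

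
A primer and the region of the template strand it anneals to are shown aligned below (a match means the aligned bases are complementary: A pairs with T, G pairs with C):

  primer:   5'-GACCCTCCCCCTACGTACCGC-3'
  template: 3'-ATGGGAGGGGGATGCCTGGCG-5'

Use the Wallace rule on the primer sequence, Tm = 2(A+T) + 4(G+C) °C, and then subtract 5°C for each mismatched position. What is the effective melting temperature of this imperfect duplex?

Primer base counts: A=3, T=3, G=3, C=12 → A+T=6, G+C=15
Perfect-match Tm = 2(6) + 4(15) = 12 + 60 = 72°C
Mismatches (positions where the bases are not complementary): 2 (at positions 1, 16)
Effective Tm = 72 − 2×5 = 72 − 10 = 62°C

62°C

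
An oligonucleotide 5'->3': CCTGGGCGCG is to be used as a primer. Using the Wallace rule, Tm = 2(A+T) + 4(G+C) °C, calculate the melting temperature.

38°C

Base counts: C=4, A=0, G=5, T=1
AT pairs contribute 1, GC pairs contribute 9.
Tm = 2(1) + 4(9) = 2 + 36 = 38°C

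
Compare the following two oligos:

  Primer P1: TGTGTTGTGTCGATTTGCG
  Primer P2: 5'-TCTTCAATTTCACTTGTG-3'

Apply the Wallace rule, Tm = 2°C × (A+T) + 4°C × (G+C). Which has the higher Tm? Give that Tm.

Primer P1, 56°C

Primer P1: A+T=10, G+C=9 → Tm = 2(10)+4(9) = 56°C
Primer P2: A+T=12, G+C=6 → Tm = 2(12)+4(6) = 48°C
56°C vs 48°C → primer P1 is higher.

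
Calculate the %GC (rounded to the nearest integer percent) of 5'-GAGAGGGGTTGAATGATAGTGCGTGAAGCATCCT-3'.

50%

Scanning the sequence gives C=4, T=8, G=13, A=9.
G+C = 13 + 4 = 17 out of 34 bases
%GC = 17/34 × 100 = 50% ≈ 50%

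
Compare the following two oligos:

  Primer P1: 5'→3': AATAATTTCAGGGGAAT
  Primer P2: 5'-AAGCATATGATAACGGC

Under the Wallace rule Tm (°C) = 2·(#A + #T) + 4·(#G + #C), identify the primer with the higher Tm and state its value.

Primer P2, 48°C

Primer P1: A+T=12, G+C=5 → Tm = 2(12)+4(5) = 44°C
Primer P2: A+T=10, G+C=7 → Tm = 2(10)+4(7) = 48°C
44°C vs 48°C → primer P2 is higher.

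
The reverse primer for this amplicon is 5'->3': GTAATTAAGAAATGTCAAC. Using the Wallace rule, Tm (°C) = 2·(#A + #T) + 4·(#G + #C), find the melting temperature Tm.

G=3, A=9, T=5, C=2
AT pairs contribute 14, GC pairs contribute 5.
Tm = 2×14 + 4×5 = 48°C

48°C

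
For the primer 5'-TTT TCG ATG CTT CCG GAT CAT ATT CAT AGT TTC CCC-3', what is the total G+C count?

Counting bases: A=6, C=10, T=15, G=5
Total G or C: 5 + 10 = 15

15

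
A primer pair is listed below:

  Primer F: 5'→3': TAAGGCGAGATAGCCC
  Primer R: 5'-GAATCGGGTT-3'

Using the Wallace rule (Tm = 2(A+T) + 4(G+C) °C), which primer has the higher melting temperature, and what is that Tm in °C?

Primer F: A+T=7, G+C=9 → Tm = 2(7)+4(9) = 50°C
Primer R: A+T=5, G+C=5 → Tm = 2(5)+4(5) = 30°C
50°C vs 30°C → primer F is higher.

Primer F, 50°C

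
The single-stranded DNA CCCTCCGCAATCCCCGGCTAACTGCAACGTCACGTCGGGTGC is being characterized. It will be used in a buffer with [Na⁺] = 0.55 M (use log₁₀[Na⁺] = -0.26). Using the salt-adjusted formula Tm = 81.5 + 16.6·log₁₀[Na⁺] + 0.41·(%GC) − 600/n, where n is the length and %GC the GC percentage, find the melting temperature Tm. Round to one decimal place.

90.2°C

Length n = 42. Counting bases: A=7, T=7, C=18, G=10
G+C = 28, so %GC = 28/42 × 100 = 66.667%
Salt term: 16.6 × (-0.26) = -4.316
GC term: 0.41 × 66.667 = 27.333; length term: −600/42 = −14.286
Tm = 81.5 + (-4.316) + 27.333 − 14.286 = 90.231 → 90.2°C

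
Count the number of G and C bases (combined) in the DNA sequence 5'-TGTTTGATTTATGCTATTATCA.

Counting bases: T=12, G=3, C=2, A=5
Total G or C: 3 + 2 = 5

5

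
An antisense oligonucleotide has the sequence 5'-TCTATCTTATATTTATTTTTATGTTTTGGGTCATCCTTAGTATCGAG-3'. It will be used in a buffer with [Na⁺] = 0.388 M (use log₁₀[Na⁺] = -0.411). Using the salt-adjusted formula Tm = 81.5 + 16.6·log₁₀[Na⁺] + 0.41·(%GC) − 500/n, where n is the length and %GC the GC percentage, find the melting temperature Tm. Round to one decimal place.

Length n = 47. Base counts: T=25, G=7, C=6, A=9
G+C = 13, so %GC = 13/47 × 100 = 27.66%
Salt term: 16.6 × (-0.411) = -6.823
GC term: 0.41 × 27.66 = 11.341; length term: −500/47 = −10.638
Tm = 81.5 + (-6.823) + 11.341 − 10.638 = 75.38 → 75.4°C

75.4°C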